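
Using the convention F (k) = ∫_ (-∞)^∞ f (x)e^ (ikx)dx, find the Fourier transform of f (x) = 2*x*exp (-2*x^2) sqrt (2)*I*sqrt (pi)*k*exp (-k^2/8)/4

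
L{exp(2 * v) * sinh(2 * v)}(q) 2/(q * (q - 4))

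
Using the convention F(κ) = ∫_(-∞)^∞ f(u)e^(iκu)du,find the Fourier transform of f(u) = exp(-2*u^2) sqrt(2)*sqrt(pi)*exp(-κ^2/8)/2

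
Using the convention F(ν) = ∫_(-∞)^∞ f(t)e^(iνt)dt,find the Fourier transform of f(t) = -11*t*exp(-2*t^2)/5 -11*sqrt(2)*I*sqrt(pi)*ν*exp(-ν^2/8)/40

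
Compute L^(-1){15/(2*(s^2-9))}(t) 5*sinh(3*t)/2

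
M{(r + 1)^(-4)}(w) gamma(w)*gamma(4 - w)/6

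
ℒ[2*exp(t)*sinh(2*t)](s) 4/((s - 1)^2 - 4)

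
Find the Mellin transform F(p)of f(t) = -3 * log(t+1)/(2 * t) 3 * pi * csc(pi * p)/(2 * (p - 1))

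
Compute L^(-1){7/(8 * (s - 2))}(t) 7 * exp(2 * t)/8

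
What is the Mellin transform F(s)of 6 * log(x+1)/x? -6 * pi * csc(pi * s)/(s - 1)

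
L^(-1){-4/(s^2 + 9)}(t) -4*sin(3*t)/3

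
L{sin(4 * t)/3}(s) 4/(3 * (s^2 + 16))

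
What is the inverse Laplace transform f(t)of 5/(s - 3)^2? 5 * t * exp(3 * t)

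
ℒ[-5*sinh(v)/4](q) -5/(4*q^2 - 4)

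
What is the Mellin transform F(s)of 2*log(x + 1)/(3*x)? -2*pi*csc(pi*s)/(3*s - 3)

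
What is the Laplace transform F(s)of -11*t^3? -66/s^4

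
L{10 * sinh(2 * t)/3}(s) 20/(3 * (s^2 - 4))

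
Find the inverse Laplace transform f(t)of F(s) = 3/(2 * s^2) 3 * t/2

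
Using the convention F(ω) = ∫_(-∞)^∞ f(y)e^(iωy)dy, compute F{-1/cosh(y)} -pi/cosh(pi*ω/2)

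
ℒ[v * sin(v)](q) 2 * q/(q^2+1)^2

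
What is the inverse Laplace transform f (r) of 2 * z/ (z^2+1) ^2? r * sin (r) 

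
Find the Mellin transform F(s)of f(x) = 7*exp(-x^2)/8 7*gamma(s/2)/16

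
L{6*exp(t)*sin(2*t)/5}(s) 12/(5*((s - 1)^2 + 4))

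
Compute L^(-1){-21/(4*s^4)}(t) -7*t^3/8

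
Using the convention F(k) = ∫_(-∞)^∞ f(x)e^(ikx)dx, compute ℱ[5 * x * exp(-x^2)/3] 5 * I * sqrt(pi) * k * exp(-k^2/4)/6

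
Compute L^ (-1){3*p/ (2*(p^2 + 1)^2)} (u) 3*u*sin (u)/4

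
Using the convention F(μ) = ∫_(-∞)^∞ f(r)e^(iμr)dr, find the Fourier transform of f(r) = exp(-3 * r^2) sqrt(3) * sqrt(pi) * exp(-μ^2/12)/3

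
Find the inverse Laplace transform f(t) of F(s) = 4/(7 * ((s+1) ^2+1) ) 4 * exp(-t) * sin(t) /7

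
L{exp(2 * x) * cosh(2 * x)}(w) (w - 2)/(w * (w - 4))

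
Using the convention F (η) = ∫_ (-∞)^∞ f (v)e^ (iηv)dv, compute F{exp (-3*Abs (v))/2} 3/ (η^2+9)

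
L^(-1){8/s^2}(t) 8*t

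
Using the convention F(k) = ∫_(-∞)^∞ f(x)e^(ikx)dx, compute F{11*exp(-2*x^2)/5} 11*sqrt(2)*sqrt(pi)*exp(-k^2/8)/10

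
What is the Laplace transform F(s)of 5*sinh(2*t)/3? 10/(3*(s^2 - 4))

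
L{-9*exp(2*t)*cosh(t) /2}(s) 9*(2 - s) /(2*((s - 2) ^2 - 1) ) 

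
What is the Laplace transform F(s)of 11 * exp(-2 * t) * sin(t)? 11/((s + 2)^2 + 1)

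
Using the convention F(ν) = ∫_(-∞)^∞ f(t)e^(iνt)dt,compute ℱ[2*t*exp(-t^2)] I*sqrt(pi)*ν*exp(-ν^2/4)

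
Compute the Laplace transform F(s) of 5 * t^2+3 3/s+10/s^3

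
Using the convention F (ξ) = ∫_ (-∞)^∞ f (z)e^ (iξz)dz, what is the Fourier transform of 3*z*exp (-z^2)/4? 3*I*sqrt (pi)*ξ*exp (-ξ^2/4)/8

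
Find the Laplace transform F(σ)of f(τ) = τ σ^(-2)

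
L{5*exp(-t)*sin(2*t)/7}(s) 10/(7*((s + 1)^2 + 4))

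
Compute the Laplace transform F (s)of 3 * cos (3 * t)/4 3 * s/ (4 * (s^2 + 9))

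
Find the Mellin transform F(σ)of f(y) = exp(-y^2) gamma(σ/2)/2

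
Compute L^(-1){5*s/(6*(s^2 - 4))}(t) 5*cosh(2*t)/6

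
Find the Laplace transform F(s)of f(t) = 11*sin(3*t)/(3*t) 11*atan(3/s)/3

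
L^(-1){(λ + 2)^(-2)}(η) η*exp(-2*η)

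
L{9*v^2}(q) 18/q^3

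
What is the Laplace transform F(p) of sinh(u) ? 1/(p^2 - 1) 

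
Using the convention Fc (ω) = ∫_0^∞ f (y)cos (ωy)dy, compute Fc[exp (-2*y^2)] sqrt (2)*sqrt (pi)*exp (-ω^2/8)/4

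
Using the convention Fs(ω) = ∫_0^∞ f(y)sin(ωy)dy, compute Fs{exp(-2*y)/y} atan(ω/2)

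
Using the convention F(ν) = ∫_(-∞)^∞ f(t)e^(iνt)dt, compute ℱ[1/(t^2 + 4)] pi*exp(-2*Abs(ν))/2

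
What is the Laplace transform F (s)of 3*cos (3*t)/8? 3*s/ (8*(s^2 + 9))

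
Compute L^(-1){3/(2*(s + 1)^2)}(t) 3*t*exp(-t)/2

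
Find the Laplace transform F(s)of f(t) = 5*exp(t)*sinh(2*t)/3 10/(3*((s - 1)^2-4))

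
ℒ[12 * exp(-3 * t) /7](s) 12/(7 * (s + 3) ) 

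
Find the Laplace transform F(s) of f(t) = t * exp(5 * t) (s - 5) ^(-2) 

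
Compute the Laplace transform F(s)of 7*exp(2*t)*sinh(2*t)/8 7/(4*s*(s - 4))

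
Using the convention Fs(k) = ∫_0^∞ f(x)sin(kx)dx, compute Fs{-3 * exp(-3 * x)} -3 * k/(k^2 + 9)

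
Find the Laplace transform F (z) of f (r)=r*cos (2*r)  (z^2 - 4) / (z^2 + 4) ^2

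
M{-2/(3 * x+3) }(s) -2 * pi * csc(pi * s) /3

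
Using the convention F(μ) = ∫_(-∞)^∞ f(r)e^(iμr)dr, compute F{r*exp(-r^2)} I*sqrt(pi)*μ*exp(-μ^2/4)/2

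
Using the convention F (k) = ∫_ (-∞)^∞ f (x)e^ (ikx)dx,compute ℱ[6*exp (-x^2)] 6*sqrt (pi)*exp (-k^2/4)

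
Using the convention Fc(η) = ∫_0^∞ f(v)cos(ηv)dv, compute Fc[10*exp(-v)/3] 10/(3*(η^2 + 1))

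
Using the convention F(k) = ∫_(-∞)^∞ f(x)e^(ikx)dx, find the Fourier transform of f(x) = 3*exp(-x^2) 3*sqrt(pi)*exp(-k^2/4)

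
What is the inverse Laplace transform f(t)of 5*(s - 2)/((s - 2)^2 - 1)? 5*exp(2*t)*cosh(t)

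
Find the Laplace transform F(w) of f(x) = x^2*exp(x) 2/(w - 1) ^3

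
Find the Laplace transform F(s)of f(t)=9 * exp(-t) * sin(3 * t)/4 27/(4 * ((s+1)^2+9))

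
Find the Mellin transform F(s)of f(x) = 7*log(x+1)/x -7*pi*csc(pi*s)/(s - 1)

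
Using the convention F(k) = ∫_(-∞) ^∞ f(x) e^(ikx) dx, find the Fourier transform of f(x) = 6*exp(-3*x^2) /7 2*sqrt(3)*sqrt(pi)*exp(-k^2/12) /7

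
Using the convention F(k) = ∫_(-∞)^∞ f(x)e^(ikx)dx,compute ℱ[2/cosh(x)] 2 * pi/cosh(pi * k/2)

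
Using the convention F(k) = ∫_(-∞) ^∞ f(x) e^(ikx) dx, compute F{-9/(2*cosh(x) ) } -9*pi/(2*cosh(pi*k/2) ) 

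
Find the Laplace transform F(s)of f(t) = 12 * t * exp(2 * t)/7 12/(7 * (s - 2)^2)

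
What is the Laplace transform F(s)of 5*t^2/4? 5/(2*s^3)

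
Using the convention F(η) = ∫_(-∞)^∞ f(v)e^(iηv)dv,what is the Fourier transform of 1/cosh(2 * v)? pi/(2 * cosh(pi * η/4))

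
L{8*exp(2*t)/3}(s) 8/(3*(s - 2))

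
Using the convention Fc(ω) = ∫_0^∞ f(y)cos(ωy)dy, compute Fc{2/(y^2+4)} pi*exp(-2*ω)/2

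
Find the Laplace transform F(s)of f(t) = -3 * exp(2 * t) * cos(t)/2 3 * (2 - s)/(2 * ((s - 2)^2 + 1))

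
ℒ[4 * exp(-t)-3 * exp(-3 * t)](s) 4/(s + 1)-3/(s + 3)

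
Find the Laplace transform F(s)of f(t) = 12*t 12/s^2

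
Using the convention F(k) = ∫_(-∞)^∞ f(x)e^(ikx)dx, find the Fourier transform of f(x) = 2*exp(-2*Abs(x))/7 8/(7*(k^2 + 4))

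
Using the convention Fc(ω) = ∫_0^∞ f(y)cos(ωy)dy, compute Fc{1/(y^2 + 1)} pi*exp(-ω)/2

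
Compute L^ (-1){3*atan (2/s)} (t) 3*sin (2*t)/t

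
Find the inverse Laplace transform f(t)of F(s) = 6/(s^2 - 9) 2*sinh(3*t)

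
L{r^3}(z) 6/z^4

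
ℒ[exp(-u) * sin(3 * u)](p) 3/((p + 1)^2 + 9)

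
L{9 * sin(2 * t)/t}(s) 9 * atan(2/s)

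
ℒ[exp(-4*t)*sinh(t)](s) 1/((s + 4)^2-1)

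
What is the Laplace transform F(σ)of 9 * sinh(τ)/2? 9/(2 * (σ^2 - 1))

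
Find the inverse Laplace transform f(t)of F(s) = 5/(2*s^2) 5*t/2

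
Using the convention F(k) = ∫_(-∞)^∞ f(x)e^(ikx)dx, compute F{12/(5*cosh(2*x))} 6*pi/(5*cosh(pi*k/4))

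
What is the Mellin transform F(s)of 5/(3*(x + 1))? 5*pi*csc(pi*s)/3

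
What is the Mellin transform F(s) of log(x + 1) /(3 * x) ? -pi * csc(pi * s) /(3 * s - 3) 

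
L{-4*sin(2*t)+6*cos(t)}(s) 6*s/(s^2+1) - 8/(s^2+4)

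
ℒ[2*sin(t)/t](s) 2*atan(1/s)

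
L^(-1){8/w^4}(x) 4 * x^3/3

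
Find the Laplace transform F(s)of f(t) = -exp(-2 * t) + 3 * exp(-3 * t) 3/(s + 3)-1/(s + 2)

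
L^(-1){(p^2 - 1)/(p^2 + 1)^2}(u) u*cos(u)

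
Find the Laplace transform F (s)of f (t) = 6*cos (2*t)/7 6*s/ (7*(s^2 + 4))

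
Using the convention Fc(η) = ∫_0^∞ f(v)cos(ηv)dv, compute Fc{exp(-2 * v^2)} sqrt(2) * sqrt(pi) * exp(-η^2/8)/4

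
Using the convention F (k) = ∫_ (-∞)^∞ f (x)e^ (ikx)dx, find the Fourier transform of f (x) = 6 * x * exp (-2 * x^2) 3 * sqrt (2) * I * sqrt (pi) * k * exp (-k^2/8)/4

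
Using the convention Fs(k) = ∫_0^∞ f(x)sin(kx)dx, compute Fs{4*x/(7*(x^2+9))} 2*pi*exp(-3*k)/7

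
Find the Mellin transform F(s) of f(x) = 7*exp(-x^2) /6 7*gamma(s/2) /12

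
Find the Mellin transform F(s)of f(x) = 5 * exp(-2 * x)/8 5 * gamma(s)/(8 * 2^s)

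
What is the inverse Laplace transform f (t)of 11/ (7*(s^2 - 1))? 11*sinh (t)/7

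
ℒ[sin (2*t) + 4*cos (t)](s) 4*s/ (s^2 + 1) + 2/ (s^2 + 4)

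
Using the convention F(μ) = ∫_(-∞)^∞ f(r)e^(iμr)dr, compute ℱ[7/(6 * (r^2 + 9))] 7 * pi * exp(-3 * Abs(μ))/18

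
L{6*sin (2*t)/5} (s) 12/ (5*(s^2 + 4))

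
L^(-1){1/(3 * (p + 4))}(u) exp(-4 * u)/3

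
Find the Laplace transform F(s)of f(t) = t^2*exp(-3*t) 2/(s + 3)^3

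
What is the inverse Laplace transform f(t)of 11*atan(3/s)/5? 11*sin(3*t)/(5*t)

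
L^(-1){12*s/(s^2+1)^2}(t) 6*t*sin(t)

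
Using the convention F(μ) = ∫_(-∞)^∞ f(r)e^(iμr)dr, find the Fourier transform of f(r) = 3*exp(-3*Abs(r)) 18/(μ^2+9)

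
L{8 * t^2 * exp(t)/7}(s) 16/(7 * (s - 1)^3)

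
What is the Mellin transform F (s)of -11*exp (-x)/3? -11*gamma (s)/3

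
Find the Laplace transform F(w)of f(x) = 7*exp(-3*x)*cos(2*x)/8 7*(w + 3)/(8*((w + 3)^2 + 4))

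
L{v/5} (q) 1/ (5 * q^2)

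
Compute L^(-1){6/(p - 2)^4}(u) u^3*exp(2*u)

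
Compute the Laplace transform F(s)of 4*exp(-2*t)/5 4/(5*(s + 2))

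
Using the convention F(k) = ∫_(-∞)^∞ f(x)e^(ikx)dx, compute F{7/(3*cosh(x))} 7*pi/(3*cosh(pi*k/2))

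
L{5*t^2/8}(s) 5/(4*s^3)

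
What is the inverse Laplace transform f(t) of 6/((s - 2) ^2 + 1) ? 6*exp(2*t)*sin(t) 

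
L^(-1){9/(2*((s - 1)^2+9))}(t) 3*exp(t)*sin(3*t)/2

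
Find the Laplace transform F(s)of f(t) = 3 3/s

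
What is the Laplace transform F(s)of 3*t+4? 3/s^2+4/s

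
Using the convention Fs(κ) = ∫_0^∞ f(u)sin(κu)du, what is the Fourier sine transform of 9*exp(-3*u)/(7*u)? 9*atan(κ/3)/7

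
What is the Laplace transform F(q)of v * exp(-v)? (q + 1)^(-2)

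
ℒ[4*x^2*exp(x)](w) 8/(w - 1)^3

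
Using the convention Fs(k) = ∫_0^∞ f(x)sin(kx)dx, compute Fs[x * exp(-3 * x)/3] 2 * k/(k^2 + 9)^2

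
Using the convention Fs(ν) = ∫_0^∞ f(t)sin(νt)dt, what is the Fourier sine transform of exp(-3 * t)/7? ν/(7 * (ν^2+9))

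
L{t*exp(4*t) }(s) (s - 4) ^(-2) 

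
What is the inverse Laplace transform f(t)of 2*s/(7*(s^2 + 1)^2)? t*sin(t)/7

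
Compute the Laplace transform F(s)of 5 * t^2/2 5/s^3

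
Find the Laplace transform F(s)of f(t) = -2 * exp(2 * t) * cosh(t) 2 * (2 - s)/((s - 2)^2 - 1)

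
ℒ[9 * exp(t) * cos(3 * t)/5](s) 9 * (s - 1)/(5 * ((s - 1)^2 + 9))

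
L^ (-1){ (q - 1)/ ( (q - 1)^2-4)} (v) exp (v) * cosh (2 * v)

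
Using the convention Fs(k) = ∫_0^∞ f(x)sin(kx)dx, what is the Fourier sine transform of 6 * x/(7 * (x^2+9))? 3 * pi * exp(-3 * k)/7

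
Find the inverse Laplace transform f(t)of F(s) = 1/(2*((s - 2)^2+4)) exp(2*t)*sin(2*t)/4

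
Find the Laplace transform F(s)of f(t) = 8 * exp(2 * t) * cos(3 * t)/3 8 * (s - 2)/(3 * ((s - 2)^2 + 9))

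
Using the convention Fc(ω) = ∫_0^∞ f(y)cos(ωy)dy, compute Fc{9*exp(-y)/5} 9/(5*(ω^2 + 1))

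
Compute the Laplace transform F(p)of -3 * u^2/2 -3/p^3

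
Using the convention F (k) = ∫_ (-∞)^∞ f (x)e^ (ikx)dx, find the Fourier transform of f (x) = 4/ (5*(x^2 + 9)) 4*pi*exp (-3*Abs (k))/15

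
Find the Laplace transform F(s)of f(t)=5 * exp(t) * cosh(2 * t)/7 5 * (s - 1)/(7 * ((s - 1)^2 - 4))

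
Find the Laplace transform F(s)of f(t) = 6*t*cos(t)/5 6*(s^2 - 1)/(5*(s^2 + 1)^2)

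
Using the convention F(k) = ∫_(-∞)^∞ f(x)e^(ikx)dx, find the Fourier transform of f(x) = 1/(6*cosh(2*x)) pi/(12*cosh(pi*k/4))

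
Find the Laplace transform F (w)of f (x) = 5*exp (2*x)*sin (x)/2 5/ (2*( (w - 2)^2 + 1))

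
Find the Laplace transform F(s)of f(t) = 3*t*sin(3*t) 18*s/(s^2+9)^2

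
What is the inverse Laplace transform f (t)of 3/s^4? t^3/2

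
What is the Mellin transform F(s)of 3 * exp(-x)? 3 * gamma(s)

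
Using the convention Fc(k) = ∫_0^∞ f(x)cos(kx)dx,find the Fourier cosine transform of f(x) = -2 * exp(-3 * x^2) -sqrt(3) * sqrt(pi) * exp(-k^2/12)/3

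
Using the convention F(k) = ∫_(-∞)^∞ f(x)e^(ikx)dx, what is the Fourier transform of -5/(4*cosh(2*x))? -5*pi/(8*cosh(pi*k/4))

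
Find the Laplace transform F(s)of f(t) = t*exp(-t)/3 1/(3*(s+1)^2)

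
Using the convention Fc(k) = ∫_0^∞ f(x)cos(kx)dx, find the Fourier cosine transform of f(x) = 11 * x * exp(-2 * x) 11 * (4 - k^2)/(k^2 + 4)^2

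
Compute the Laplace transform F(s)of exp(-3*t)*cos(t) (s + 3)/((s + 3)^2 + 1)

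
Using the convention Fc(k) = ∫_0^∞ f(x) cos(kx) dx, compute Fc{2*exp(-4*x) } 8/(k^2 + 16) 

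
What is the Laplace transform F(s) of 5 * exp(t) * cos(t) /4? 5 * (s - 1) /(4 * ((s - 1) ^2 + 1) ) 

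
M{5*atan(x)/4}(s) -5*pi*sec(pi*s/2)/(8*s)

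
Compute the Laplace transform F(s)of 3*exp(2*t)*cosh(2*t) 3*(s - 2)/(s*(s - 4))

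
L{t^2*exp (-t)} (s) 2/ (s + 1)^3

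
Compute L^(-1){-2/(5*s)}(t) -2/5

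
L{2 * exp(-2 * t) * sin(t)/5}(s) 2/(5 * ((s+2)^2+1))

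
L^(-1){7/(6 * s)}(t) 7/6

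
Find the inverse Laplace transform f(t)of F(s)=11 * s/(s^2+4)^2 11 * t * sin(2 * t)/4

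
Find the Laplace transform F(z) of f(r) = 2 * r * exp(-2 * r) 2/(z + 2) ^2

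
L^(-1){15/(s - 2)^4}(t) 5 * t^3 * exp(2 * t)/2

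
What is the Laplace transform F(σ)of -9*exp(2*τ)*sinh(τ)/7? -9/(7*(σ - 2)^2 - 7)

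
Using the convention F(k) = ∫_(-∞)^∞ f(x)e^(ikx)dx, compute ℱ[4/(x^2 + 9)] 4*pi*exp(-3*Abs(k))/3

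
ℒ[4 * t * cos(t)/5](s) 4 * (s^2 - 1)/(5 * (s^2 + 1)^2)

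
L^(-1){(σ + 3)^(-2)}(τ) τ*exp(-3*τ)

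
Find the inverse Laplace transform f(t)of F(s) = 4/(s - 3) 4*exp(3*t)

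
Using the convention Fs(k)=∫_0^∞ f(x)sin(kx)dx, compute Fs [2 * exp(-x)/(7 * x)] 2 * atan(k)/7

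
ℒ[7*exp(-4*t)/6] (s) 7/(6*(s + 4))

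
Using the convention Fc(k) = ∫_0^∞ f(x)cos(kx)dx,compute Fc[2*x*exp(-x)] 2*(1 - k^2)/(k^2 + 1)^2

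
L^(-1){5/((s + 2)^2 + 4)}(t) 5*exp(-2*t)*sin(2*t)/2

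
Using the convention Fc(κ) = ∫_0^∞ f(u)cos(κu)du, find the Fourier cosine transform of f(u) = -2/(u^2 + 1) -pi*exp(-κ)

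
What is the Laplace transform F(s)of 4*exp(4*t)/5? 4/(5*(s - 4))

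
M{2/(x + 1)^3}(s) gamma(s)*gamma(3 - s)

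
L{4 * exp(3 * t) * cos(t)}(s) 4 * (s - 3)/((s - 3)^2+1)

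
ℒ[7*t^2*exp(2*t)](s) 14/(s - 2)^3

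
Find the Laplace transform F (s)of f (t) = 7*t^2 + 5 14/s^3 + 5/s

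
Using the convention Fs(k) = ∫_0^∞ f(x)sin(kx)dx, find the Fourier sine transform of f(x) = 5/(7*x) 5*pi/14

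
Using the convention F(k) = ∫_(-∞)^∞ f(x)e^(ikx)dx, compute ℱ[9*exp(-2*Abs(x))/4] 9/(k^2 + 4)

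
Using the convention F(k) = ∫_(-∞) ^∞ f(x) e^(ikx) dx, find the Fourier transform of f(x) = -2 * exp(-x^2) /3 -2 * sqrt(pi) * exp(-k^2/4) /3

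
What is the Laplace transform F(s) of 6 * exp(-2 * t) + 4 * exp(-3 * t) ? 6/(s + 2) + 4/(s + 3) 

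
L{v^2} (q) 2/q^3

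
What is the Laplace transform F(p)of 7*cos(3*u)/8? 7*p/(8*(p^2+9))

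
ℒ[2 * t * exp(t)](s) 2/(s - 1)^2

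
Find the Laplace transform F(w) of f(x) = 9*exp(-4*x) 9/(w+4) 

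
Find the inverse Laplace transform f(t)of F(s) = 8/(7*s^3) 4*t^2/7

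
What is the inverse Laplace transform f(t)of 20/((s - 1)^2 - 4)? 10*exp(t)*sinh(2*t)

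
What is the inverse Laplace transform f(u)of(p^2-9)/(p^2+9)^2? u*cos(3*u)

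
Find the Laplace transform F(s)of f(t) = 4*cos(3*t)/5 4*s/(5*(s^2 + 9))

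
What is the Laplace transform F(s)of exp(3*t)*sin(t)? 1/((s - 3)^2 + 1)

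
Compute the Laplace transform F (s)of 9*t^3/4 27/ (2*s^4)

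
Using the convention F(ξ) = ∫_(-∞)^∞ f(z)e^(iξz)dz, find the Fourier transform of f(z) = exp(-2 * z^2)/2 sqrt(2) * sqrt(pi) * exp(-ξ^2/8)/4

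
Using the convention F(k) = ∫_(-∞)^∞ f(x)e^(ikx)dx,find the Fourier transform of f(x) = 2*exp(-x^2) 2*sqrt(pi)*exp(-k^2/4)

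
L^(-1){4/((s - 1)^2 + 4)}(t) 2*exp(t)*sin(2*t)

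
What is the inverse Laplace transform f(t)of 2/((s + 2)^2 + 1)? 2*exp(-2*t)*sin(t)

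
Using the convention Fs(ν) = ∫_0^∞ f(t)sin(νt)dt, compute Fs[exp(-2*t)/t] atan(ν/2)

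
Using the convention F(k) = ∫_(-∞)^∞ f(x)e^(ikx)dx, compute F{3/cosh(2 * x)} 3 * pi/(2 * cosh(pi * k/4))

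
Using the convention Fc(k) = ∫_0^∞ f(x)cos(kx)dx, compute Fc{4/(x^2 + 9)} 2 * pi * exp(-3 * k)/3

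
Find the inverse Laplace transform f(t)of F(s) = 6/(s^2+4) 3*sin(2*t)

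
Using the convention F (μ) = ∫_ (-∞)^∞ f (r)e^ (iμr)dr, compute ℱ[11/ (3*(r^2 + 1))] 11*pi*exp (-Abs (μ))/3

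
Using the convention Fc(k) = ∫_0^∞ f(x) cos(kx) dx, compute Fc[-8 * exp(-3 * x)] -24/(k^2 + 9) 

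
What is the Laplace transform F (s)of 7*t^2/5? 14/ (5*s^3)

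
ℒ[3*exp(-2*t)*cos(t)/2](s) 3*(s+2)/(2*((s+2)^2+1))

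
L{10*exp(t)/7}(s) 10/(7*(s - 1))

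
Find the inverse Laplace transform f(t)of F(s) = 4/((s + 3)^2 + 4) 2*exp(-3*t)*sin(2*t)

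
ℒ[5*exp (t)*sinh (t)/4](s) 5/ (4*s*(s - 2))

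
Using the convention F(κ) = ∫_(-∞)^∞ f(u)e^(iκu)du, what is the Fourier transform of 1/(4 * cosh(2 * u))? pi/(8 * cosh(pi * κ/4))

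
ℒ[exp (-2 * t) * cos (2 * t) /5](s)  (s+2) / (5 * ( (s+2) ^2+4) ) 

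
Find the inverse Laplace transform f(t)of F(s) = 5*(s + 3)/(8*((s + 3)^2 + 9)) 5*exp(-3*t)*cos(3*t)/8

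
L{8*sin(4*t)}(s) 32/(s^2 + 16)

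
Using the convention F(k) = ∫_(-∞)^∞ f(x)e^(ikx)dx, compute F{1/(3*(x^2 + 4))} pi*exp(-2*Abs(k))/6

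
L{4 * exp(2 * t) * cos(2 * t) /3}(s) 4 * (s - 2) /(3 * ((s - 2) ^2+4) ) 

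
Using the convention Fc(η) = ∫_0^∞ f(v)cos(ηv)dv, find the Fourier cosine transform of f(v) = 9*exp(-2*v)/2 9/(η^2+4)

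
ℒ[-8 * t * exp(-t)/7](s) -8/(7 * (s + 1)^2)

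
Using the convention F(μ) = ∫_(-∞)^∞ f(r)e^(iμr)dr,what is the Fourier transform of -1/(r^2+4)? -pi*exp(-2*Abs(μ))/2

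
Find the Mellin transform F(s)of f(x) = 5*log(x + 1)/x -5*pi*csc(pi*s)/(s - 1)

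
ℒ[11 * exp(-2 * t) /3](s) 11/(3 * (s + 2) ) 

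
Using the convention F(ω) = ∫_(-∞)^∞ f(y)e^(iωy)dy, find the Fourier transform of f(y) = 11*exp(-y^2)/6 11*sqrt(pi)*exp(-ω^2/4)/6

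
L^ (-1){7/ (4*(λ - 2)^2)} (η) 7*η*exp (2*η)/4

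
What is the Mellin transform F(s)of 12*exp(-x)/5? 12*gamma(s)/5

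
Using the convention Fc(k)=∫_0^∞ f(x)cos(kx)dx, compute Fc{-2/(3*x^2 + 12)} -pi*exp(-2*k)/6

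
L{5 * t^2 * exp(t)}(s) 10/(s - 1)^3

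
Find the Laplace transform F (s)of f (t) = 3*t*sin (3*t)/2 9*s/ (s^2 + 9)^2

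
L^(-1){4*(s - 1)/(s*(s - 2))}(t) 4*exp(t)*cosh(t)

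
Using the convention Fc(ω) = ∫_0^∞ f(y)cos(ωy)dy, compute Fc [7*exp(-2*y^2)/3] 7*sqrt(2)*sqrt(pi)*exp(-ω^2/8)/12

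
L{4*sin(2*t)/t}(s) 4*atan(2/s)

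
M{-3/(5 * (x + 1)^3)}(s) -3 * pi * (s - 2) * (s - 1)/(10 * sin(pi * s))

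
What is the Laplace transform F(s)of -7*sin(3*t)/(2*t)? -7*atan(3/s)/2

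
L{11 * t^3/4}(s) 33/(2 * s^4)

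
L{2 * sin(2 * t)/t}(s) 2 * atan(2/s)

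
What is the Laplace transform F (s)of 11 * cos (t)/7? 11 * s/ (7 * (s^2 + 1))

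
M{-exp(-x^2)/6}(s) -gamma(s/2)/12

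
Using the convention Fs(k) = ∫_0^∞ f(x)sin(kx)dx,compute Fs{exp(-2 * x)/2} k/(2 * (k^2 + 4))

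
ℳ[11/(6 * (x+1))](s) 11 * pi * csc(pi * s)/6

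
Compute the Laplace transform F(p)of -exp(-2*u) -1/(p + 2)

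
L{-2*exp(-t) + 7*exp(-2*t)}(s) 7/(s + 2) - 2/(s + 1)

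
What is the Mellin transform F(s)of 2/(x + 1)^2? -2 * pi * (s - 1)/sin(pi * s)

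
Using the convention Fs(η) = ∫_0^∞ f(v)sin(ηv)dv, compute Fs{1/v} pi/2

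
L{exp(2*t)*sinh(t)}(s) 1/((s - 2)^2 - 1)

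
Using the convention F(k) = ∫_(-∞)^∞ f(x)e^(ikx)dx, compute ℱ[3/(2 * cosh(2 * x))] 3 * pi/(4 * cosh(pi * k/4))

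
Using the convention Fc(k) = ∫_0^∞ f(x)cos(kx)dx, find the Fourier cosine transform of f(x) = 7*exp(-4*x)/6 14/(3*(k^2 + 16))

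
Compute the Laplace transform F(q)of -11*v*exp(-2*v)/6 -11/(6*(q + 2)^2)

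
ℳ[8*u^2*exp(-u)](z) 8*gamma(z + 2)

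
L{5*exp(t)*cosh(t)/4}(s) 5*(s - 1)/(4*s*(s - 2))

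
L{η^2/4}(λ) 1/(2*λ^3)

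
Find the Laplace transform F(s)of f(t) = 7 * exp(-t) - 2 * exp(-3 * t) 7/(s + 1) - 2/(s + 3)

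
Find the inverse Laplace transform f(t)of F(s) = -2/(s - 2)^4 -t^3*exp(2*t)/3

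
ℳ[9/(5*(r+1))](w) 9*pi*csc(pi*w)/5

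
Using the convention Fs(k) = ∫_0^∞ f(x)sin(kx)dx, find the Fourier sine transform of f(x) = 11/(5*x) 11*pi/10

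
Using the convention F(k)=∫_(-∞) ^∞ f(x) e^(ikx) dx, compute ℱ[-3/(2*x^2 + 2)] -3*pi*exp(-Abs(k) ) /2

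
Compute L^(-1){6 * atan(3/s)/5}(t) 6 * sin(3 * t)/(5 * t)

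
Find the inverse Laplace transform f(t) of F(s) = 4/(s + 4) 4 * exp(-4 * t) 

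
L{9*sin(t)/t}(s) 9*atan(1/s)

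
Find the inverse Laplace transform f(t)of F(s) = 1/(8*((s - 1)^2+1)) exp(t)*sin(t)/8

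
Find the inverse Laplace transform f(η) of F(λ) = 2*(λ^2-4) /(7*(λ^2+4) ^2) 2*η*cos(2*η) /7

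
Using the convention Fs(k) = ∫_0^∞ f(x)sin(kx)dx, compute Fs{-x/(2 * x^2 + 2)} -pi * exp(-k)/4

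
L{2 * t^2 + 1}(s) 1/s + 4/s^3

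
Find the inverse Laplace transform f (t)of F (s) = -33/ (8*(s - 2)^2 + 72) -11*exp (2*t)*sin (3*t)/8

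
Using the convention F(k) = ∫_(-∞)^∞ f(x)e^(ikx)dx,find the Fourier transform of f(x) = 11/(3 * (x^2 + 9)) 11 * pi * exp(-3 * Abs(k))/9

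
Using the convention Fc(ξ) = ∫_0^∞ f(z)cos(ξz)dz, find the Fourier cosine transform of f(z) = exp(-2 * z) 2/(ξ^2 + 4)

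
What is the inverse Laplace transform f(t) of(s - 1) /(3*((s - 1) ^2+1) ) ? exp(t)*cos(t) /3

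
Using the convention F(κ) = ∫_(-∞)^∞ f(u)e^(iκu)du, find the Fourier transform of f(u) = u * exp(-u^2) I * sqrt(pi) * κ * exp(-κ^2/4)/2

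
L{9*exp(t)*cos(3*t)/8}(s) 9*(s - 1)/(8*((s - 1)^2+9))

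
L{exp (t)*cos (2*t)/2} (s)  (s - 1)/ (2*( (s - 1)^2+4))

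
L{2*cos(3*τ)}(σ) 2*σ/(σ^2 + 9)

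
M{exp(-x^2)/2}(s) gamma(s/2)/4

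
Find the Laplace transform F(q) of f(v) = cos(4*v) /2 q/(2*(q^2 + 16) ) 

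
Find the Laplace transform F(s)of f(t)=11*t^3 66/s^4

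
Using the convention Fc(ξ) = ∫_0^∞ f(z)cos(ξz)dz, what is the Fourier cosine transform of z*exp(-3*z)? (9 - ξ^2)/(ξ^2 + 9)^2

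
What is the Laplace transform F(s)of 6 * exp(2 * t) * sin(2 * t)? 12/((s - 2)^2 + 4)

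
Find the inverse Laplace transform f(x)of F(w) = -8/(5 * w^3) -4 * x^2/5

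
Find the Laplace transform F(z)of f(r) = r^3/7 6/(7 * z^4)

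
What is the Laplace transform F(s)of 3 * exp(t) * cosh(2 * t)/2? 3 * (s - 1)/(2 * ((s - 1)^2 - 4))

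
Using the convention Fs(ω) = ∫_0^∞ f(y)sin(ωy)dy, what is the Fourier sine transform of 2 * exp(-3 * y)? 2 * ω/(ω^2 + 9)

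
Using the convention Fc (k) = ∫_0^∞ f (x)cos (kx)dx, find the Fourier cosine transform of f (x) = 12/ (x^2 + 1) 6*pi*exp (-k)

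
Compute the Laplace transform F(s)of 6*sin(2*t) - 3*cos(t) 12/(s^2 + 4) - 3*s/(s^2 + 1)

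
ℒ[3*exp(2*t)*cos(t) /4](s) 3*(s - 2) /(4*((s - 2) ^2 + 1) ) 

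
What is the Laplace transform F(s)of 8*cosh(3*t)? 8*s/(s^2-9)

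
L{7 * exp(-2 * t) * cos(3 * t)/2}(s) 7 * (s + 2)/(2 * ((s + 2)^2 + 9))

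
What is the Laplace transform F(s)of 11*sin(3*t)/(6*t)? 11*atan(3/s)/6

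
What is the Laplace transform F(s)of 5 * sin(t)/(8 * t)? 5 * atan(1/s)/8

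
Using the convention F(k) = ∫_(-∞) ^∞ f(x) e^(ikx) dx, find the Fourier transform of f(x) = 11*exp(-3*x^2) 11*sqrt(3)*sqrt(pi)*exp(-k^2/12) /3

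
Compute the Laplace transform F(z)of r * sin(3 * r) 6 * z/(z^2 + 9)^2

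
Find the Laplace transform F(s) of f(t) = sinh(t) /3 1/(3 * (s^2 - 1) ) 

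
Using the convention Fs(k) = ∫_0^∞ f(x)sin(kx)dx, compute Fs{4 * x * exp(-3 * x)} 24 * k/(k^2 + 9)^2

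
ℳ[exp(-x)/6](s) gamma(s)/6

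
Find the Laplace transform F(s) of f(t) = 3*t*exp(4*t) 3/(s - 4) ^2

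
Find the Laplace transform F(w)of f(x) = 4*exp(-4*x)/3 4/(3*(w + 4))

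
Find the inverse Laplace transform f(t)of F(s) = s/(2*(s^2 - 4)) cosh(2*t)/2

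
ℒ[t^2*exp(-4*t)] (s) 2/(s + 4)^3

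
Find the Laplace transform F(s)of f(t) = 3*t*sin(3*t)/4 9*s/(2*(s^2 + 9)^2)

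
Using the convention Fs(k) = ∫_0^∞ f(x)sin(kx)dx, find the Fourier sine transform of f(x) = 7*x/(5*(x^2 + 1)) 7*pi*exp(-k)/10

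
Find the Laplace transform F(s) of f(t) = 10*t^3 60/s^4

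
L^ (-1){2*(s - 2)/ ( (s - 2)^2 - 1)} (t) 2*exp (2*t)*cosh (t)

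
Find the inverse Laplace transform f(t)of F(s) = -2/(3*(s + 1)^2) -2*t*exp(-t)/3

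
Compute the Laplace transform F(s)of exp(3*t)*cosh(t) (s - 3)/((s - 3)^2 - 1)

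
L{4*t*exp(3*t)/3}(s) 4/(3*(s - 3)^2)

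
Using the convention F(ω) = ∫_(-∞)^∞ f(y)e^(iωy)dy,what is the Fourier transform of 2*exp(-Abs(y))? 4/(ω^2 + 1)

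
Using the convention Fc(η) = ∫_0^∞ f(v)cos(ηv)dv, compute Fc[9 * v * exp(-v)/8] 9 * (1 - η^2)/(8 * (η^2 + 1)^2)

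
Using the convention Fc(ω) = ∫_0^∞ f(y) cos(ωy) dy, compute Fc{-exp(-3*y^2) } -sqrt(3)*sqrt(pi)*exp(-ω^2/12) /6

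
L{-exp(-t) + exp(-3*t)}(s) 1/(s + 3) - 1/(s + 1)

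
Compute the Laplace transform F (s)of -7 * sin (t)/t -7 * atan (1/s)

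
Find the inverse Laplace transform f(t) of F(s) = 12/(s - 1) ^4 2 * t^3 * exp(t) 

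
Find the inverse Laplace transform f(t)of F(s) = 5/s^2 5*t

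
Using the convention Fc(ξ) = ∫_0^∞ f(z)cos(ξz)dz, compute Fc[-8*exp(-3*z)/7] -24/(7*ξ^2 + 63)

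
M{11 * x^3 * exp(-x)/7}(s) 11 * gamma(s + 3)/7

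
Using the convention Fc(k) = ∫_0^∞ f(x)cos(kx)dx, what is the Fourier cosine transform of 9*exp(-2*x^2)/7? 9*sqrt(2)*sqrt(pi)*exp(-k^2/8)/28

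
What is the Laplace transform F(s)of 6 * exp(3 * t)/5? 6/(5 * (s - 3))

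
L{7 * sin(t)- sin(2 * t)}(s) 7/(s^2 + 1) - 2/(s^2 + 4)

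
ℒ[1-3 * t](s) 1/s - 3/s^2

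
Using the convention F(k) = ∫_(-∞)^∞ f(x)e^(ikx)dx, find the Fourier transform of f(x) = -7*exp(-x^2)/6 -7*sqrt(pi)*exp(-k^2/4)/6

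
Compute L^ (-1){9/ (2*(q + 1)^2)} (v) 9*v*exp (-v)/2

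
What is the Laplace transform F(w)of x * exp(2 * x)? (w - 2)^(-2)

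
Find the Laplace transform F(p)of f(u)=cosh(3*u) p/(p^2 - 9)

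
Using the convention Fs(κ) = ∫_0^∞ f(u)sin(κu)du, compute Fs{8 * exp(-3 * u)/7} 8 * κ/(7 * (κ^2 + 9))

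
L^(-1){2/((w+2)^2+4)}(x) exp(-2*x)*sin(2*x)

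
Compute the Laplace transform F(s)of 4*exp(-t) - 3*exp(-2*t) 4/(s + 1) - 3/(s + 2)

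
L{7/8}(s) 7/(8*s) 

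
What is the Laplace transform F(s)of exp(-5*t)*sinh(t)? 1/((s + 5)^2 - 1)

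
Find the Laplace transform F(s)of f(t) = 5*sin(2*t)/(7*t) 5*atan(2/s)/7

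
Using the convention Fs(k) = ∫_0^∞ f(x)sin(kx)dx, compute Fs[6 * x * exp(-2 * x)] 24 * k/(k^2 + 4)^2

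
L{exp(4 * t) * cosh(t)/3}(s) (s - 4)/(3 * ((s - 4)^2 - 1))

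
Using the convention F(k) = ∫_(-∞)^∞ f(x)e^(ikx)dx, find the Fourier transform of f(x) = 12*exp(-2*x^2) 6*sqrt(2)*sqrt(pi)*exp(-k^2/8)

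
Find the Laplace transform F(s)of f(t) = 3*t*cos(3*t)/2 3*(s^2 - 9)/(2*(s^2 + 9)^2)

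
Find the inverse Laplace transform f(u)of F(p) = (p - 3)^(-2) u*exp(3*u)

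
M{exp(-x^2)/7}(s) gamma(s/2)/14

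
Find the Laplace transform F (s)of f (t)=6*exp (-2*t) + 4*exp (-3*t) 6/ (s + 2) + 4/ (s + 3)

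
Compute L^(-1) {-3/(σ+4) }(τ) -3 * exp(-4 * τ) 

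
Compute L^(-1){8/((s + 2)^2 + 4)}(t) 4*exp(-2*t)*sin(2*t)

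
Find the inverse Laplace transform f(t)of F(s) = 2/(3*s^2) 2*t/3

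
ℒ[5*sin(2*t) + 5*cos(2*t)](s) 10/(s^2 + 4) + 5*s/(s^2 + 4)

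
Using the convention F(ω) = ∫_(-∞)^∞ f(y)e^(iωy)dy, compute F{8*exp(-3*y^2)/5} 8*sqrt(3)*sqrt(pi)*exp(-ω^2/12)/15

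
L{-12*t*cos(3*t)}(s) 12*(9 - s^2)/(s^2+9)^2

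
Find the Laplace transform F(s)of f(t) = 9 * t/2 9/(2 * s^2)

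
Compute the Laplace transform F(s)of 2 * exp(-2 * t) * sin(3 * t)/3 2/((s + 2)^2 + 9)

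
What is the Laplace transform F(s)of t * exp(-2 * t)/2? 1/(2 * (s + 2)^2)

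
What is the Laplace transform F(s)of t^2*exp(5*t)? 2/(s - 5)^3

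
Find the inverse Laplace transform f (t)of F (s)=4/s 4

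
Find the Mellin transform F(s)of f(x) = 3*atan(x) -3*pi*sec(pi*s/2)/(2*s)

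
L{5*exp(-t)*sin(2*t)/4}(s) 5/(2*((s + 1)^2 + 4))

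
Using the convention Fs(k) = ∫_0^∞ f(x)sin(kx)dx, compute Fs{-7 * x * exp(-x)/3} -14 * k/(3 * (k^2+1)^2)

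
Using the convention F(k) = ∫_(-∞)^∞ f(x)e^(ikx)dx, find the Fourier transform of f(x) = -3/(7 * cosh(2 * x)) -3 * pi/(14 * cosh(pi * k/4))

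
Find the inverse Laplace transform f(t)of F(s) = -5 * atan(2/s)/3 -5 * sin(2 * t)/(3 * t)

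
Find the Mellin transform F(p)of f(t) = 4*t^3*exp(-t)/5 4*gamma(p + 3)/5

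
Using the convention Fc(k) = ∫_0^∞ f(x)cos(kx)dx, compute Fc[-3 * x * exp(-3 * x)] 3 * (k^2 - 9)/(k^2 + 9)^2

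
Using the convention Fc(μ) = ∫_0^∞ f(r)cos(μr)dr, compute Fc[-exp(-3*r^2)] -sqrt(3)*sqrt(pi)*exp(-μ^2/12)/6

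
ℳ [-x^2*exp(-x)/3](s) -gamma(s + 2)/3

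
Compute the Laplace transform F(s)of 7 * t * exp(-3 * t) 7/(s + 3)^2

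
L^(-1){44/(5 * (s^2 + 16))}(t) 11 * sin(4 * t)/5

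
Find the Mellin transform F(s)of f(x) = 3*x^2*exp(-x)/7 3*gamma(s + 2)/7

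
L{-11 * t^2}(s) -22/s^3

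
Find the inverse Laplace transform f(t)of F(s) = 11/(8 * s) 11/8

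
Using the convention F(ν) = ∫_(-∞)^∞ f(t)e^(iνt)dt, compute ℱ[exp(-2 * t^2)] sqrt(2) * sqrt(pi) * exp(-ν^2/8)/2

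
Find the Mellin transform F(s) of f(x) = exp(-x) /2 gamma(s) /2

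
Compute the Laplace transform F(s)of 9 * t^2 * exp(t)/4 9/(2 * (s - 1)^3)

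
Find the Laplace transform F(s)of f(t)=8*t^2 16/s^3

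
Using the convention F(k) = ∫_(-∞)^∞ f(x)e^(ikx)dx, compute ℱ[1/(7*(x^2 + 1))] pi*exp(-Abs(k))/7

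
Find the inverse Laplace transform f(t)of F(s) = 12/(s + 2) 12*exp(-2*t)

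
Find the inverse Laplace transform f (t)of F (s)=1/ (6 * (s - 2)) exp (2 * t)/6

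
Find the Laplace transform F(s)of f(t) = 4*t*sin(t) 8*s/(s^2 + 1)^2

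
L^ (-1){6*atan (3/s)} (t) 6*sin (3*t)/t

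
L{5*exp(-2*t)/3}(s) 5/(3*(s+2))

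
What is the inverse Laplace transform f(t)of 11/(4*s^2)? 11*t/4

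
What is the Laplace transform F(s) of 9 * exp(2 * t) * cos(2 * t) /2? 9 * (s - 2) /(2 * ((s - 2) ^2 + 4) ) 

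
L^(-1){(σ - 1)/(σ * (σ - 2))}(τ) exp(τ) * cosh(τ)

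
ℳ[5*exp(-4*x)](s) 5*gamma(s)/4^s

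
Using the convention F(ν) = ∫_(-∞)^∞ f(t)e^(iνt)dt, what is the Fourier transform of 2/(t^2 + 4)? pi*exp(-2*Abs(ν))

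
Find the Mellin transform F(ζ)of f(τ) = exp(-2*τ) gamma(ζ)/2^ζ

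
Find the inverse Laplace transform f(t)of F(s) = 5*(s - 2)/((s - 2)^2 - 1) 5*exp(2*t)*cosh(t)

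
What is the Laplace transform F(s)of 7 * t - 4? 7/s^2 - 4/s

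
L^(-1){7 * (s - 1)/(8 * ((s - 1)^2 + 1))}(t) 7 * exp(t) * cos(t)/8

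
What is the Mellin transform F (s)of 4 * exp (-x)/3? 4 * gamma (s)/3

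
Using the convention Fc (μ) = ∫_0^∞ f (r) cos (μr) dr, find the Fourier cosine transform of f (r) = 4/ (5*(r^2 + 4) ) pi*exp (-2*μ) /5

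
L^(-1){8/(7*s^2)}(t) 8*t/7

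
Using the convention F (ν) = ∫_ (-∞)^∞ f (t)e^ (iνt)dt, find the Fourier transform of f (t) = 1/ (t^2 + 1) pi * exp (-Abs (ν))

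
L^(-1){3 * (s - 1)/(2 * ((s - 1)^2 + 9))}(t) 3 * exp(t) * cos(3 * t)/2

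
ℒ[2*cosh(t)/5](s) 2*s/(5*(s^2 - 1))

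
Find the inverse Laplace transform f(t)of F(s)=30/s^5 5 * t^4/4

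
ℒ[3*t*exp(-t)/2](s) 3/(2*(s + 1)^2)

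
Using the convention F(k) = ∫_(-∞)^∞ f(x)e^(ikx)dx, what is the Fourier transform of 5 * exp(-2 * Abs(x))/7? 20/(7 * (k^2 + 4))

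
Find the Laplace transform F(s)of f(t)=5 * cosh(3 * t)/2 5 * s/(2 * (s^2 - 9))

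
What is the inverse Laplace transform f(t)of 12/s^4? 2*t^3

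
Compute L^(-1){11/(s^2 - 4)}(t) 11*sinh(2*t)/2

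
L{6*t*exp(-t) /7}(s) 6/(7*(s + 1) ^2) 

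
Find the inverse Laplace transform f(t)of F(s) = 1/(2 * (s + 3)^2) t * exp(-3 * t)/2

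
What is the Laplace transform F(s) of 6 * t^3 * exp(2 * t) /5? 36/(5 * (s - 2) ^4) 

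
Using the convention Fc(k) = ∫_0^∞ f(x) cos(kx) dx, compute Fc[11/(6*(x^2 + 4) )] 11*pi*exp(-2*k) /24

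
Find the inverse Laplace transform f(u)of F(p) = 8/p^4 4 * u^3/3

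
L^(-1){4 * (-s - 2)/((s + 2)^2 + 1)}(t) -4 * exp(-2 * t) * cos(t)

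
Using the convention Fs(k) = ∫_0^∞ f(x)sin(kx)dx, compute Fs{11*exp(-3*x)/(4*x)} 11*atan(k/3)/4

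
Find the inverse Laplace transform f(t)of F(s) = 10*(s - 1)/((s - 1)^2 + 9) 10*exp(t)*cos(3*t)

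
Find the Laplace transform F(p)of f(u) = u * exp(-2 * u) (p+2)^(-2)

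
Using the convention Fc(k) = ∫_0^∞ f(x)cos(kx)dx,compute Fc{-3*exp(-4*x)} -12/(k^2 + 16)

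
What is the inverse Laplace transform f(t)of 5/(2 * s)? 5/2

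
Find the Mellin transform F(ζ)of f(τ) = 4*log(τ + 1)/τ -4*pi*csc(pi*ζ)/(ζ - 1)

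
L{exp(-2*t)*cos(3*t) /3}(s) (s + 2) /(3*((s + 2) ^2 + 9) ) 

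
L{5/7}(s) 5/(7*s)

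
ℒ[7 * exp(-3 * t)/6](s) 7/(6 * (s + 3))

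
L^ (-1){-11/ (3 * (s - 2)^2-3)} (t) -11 * exp (2 * t) * sinh (t)/3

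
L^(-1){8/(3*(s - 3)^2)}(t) 8*t*exp(3*t)/3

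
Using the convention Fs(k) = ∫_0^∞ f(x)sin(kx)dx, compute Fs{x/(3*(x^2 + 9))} pi*exp(-3*k)/6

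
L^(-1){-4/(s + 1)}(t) -4 * exp(-t)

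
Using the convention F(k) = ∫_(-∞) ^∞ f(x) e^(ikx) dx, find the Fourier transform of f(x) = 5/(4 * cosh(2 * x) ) 5 * pi/(8 * cosh(pi * k/4) ) 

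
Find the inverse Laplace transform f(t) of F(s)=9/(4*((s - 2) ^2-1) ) 9*exp(2*t)*sinh(t) /4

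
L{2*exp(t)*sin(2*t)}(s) 4/((s - 1)^2 + 4)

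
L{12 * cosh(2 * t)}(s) 12 * s/(s^2 - 4)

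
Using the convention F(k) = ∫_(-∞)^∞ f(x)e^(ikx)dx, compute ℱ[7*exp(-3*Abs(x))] 42/(k^2 + 9)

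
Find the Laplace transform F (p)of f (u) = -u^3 -6/p^4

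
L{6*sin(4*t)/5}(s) 24/(5*(s^2 + 16))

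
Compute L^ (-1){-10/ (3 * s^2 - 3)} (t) -10 * sinh (t)/3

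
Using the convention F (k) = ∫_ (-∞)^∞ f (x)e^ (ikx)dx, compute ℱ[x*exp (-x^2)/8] I*sqrt (pi)*k*exp (-k^2/4)/16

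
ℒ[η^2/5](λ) 2/(5*λ^3)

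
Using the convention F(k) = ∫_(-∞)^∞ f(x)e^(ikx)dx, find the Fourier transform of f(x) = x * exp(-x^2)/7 I * sqrt(pi) * k * exp(-k^2/4)/14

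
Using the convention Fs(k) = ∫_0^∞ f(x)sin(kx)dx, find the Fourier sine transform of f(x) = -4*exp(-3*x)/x -4*atan(k/3)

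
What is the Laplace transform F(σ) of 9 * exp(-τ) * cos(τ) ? 9 * (σ + 1) /((σ + 1) ^2 + 1) 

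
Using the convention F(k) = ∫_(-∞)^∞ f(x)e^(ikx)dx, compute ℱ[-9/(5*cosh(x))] -9*pi/(5*cosh(pi*k/2))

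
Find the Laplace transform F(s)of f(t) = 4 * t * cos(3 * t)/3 4 * (s^2 - 9)/(3 * (s^2 + 9)^2)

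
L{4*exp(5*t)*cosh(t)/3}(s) 4*(s - 5)/(3*((s - 5)^2 - 1))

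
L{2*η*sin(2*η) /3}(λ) 8*λ/(3*(λ^2 + 4) ^2) 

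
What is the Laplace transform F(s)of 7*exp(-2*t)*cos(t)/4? 7*(s + 2)/(4*((s + 2)^2 + 1))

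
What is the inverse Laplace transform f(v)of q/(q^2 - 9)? cosh(3 * v)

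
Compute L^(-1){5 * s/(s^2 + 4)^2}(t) 5 * t * sin(2 * t)/4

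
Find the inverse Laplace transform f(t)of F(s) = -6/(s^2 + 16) -3*sin(4*t)/2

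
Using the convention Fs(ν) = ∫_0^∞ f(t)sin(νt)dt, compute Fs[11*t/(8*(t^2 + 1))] 11*pi*exp(-ν)/16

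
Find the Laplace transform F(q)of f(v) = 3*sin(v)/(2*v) 3*atan(1/q)/2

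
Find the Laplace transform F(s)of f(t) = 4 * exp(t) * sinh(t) 4/(s * (s - 2))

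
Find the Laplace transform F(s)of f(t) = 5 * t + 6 6/s + 5/s^2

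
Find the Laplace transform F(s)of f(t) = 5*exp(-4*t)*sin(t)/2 5/(2*((s+4)^2+1))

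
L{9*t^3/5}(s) 54/(5*s^4)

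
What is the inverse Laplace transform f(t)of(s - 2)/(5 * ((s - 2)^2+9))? exp(2 * t) * cos(3 * t)/5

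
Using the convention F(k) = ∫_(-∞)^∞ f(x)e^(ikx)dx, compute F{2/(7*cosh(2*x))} pi/(7*cosh(pi*k/4))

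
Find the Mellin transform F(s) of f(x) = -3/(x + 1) -3*pi*csc(pi*s) 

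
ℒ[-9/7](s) -9/(7 * s)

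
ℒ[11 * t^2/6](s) 11/(3 * s^3)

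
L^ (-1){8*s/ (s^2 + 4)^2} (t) 2*t*sin (2*t)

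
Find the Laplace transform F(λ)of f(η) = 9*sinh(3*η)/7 27/(7*(λ^2 - 9))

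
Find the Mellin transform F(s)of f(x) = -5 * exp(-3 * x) -5 * gamma(s)/3^s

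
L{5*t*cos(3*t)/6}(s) 5*(s^2 - 9)/(6*(s^2 + 9)^2)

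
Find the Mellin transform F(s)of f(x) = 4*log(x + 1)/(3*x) -4*pi*csc(pi*s)/(3*s - 3)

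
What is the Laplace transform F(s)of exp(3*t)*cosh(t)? (s - 3)/((s - 3)^2-1)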